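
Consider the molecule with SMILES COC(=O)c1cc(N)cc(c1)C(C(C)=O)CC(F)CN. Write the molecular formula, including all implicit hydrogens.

C14H19FN2O3

Walk through each heavy atom and fill implicit hydrogens from standard valence (C 4, N 3, O 2, S 2, halogen 1); for lowercase aromatic atoms, an aromatic c carries 1 H when it has two neighbours and 0 H with three, and aromatic n carries 0 H:
  atom 1: C, bond orders sum to 1 (valence 4) → 3 H
  atom 2: O, bond orders sum to 2 (valence 2) → 0 H
  atom 3: C, bond orders sum to 4 (valence 4) → 0 H
  atom 4: O, bond orders sum to 2 (valence 2) → 0 H
  atom 5: aromatic c, 3 neighbours → 0 H
  atom 6: aromatic c, 2 neighbours → 1 H
  atom 7: aromatic c, 3 neighbours → 0 H
  atom 8: N, bond orders sum to 1 (valence 3) → 2 H
  atom 9: aromatic c, 2 neighbours → 1 H
  atom 10: aromatic c, 3 neighbours → 0 H
  atom 11: aromatic c, 2 neighbours → 1 H
  atom 12: C, bond orders sum to 3 (valence 4) → 1 H
  atom 13: C, bond orders sum to 4 (valence 4) → 0 H
  atom 14: C, bond orders sum to 1 (valence 4) → 3 H
  atom 15: O, bond orders sum to 2 (valence 2) → 0 H
  atom 16: C, bond orders sum to 2 (valence 4) → 2 H
  atom 17: C, bond orders sum to 3 (valence 4) → 1 H
  atom 18: F (halogen, monovalent) → 0 H
  atom 19: C, bond orders sum to 2 (valence 4) → 2 H
  atom 20: N, bond orders sum to 1 (valence 3) → 2 H
Totals → C:14, H:19, F:1, N:2, O:3.
In Hill order: C14H19FN2O3.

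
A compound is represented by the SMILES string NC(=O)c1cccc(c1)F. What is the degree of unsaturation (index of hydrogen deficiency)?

5

Molecular formula: C7H6FNO.
DoU = (2C + 2 + N − H − X) / 2, where X is the halogen count and O/S are ignored.
    = (2·7 + 2 + 1 − 6 − 1) / 2 = 10 / 2 = 5.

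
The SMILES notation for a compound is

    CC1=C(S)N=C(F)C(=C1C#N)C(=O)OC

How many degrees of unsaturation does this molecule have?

7

Degree of unsaturation = (number of rings) + (number of π bonds).
Ring closures in the SMILES: 1.
π bonds: 4 double bonds (each 1 DoU), 1 triple bond (each 2 DoU) → 6 DoU from unsaturation.
Total DoU = 1 + 6 = 7.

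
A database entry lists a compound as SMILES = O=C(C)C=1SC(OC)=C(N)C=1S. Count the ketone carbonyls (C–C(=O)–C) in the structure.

The ketone motif appears at heavy-atom position 2 in the SMILES.
Other groups present: 1 ether, 1 primary amine, 1 thiol.
Ketone count: 1.

1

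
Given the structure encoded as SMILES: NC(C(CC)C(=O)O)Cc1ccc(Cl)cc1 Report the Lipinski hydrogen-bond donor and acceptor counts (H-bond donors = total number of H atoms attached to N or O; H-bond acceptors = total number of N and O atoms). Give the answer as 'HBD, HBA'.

Donors: find every N or O and count the H atoms it carries.
  atom 1 (N): bond orders sum to 1 → 2 H
  atom 7 (O): bond orders sum to 2 → 0 H
  atom 8 (O): bond orders sum to 1 → 1 H
Lipinski HBD = 3.
Acceptors: N atoms = 1, O atoms = 2 → HBA = 3.

3, 3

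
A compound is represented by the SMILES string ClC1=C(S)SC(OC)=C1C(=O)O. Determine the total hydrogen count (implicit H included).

Walk through each heavy atom and fill implicit hydrogens from standard valence (C 4, N 3, O 2, S 2, halogen 1):
  atom 1: Cl (halogen, monovalent) → 0 H
  atom 2: C, bond orders sum to 4 (valence 4) → 0 H
  atom 3: C, bond orders sum to 4 (valence 4) → 0 H
  atom 4: S, bond orders sum to 1 (valence 2) → 1 H
  atom 5: S, bond orders sum to 2 (valence 2) → 0 H
  atom 6: C, bond orders sum to 4 (valence 4) → 0 H
  atom 7: O, bond orders sum to 2 (valence 2) → 0 H
  atom 8: C, bond orders sum to 1 (valence 4) → 3 H
  atom 9: C, bond orders sum to 4 (valence 4) → 0 H
  atom 10: C, bond orders sum to 4 (valence 4) → 0 H
  atom 11: O, bond orders sum to 2 (valence 2) → 0 H
  atom 12: O, bond orders sum to 1 (valence 2) → 1 H
Total hydrogens: 5.

5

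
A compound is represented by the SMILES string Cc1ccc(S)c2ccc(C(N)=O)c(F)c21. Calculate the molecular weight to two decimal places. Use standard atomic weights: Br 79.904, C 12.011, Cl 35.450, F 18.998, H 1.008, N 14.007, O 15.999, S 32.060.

First, the molecular formula is C12H10FNOS (counting implicit H from valence).
  C: 12 × 12.011 = 144.132
  F: 1 × 18.998 = 18.998
  H: 10 × 1.008 = 10.080
  N: 1 × 14.007 = 14.007
  O: 1 × 15.999 = 15.999
  S: 1 × 32.060 = 32.060
Sum: 12×12.011 + 1×18.998 + 10×1.008 + 1×14.007 + 1×15.999 + 1×32.060 = 235.276 → 235.28 g/mol.

235.28 g/mol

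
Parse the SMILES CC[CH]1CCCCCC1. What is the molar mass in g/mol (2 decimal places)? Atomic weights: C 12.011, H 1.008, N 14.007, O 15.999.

126.24 g/mol

First, the molecular formula is C9H18 (counting implicit H from valence).
  C: 9 × 12.011 = 108.099
  H: 18 × 1.008 = 18.144
Sum: 9×12.011 + 18×1.008 = 126.243 → 126.24 g/mol.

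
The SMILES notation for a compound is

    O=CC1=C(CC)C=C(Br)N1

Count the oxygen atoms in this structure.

1

Scan the SMILES for O atoms (remember two-letter symbols like Cl and Br are single atoms).
Oxygen count: 1.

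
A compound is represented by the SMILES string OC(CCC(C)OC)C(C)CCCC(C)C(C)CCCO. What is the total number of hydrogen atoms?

38

Walk through each heavy atom and fill implicit hydrogens from standard valence (C 4, N 3, O 2, S 2, halogen 1):
  atom 1: O, bond orders sum to 1 (valence 2) → 1 H
  atom 2: C, bond orders sum to 3 (valence 4) → 1 H
  atom 3: C, bond orders sum to 2 (valence 4) → 2 H
  atom 4: C, bond orders sum to 2 (valence 4) → 2 H
  atom 5: C, bond orders sum to 3 (valence 4) → 1 H
  atom 6: C, bond orders sum to 1 (valence 4) → 3 H
  atom 7: O, bond orders sum to 2 (valence 2) → 0 H
  atom 8: C, bond orders sum to 1 (valence 4) → 3 H
  atom 9: C, bond orders sum to 3 (valence 4) → 1 H
  atom 10: C, bond orders sum to 1 (valence 4) → 3 H
  atom 11: C, bond orders sum to 2 (valence 4) → 2 H
  atom 12: C, bond orders sum to 2 (valence 4) → 2 H
  atom 13: C, bond orders sum to 2 (valence 4) → 2 H
  atom 14: C, bond orders sum to 3 (valence 4) → 1 H
  atom 15: C, bond orders sum to 1 (valence 4) → 3 H
  atom 16: C, bond orders sum to 3 (valence 4) → 1 H
  atom 17: C, bond orders sum to 1 (valence 4) → 3 H
  atom 18: C, bond orders sum to 2 (valence 4) → 2 H
  atom 19: C, bond orders sum to 2 (valence 4) → 2 H
  atom 20: C, bond orders sum to 2 (valence 4) → 2 H
  atom 21: O, bond orders sum to 1 (valence 2) → 1 H
Total hydrogens: 38.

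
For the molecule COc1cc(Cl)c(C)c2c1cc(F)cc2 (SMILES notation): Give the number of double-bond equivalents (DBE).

7

Molecular formula: C12H10ClFO.
DoU = (2C + 2 + N − H − X) / 2, where X is the halogen count and O/S are ignored.
    = (2·12 + 2 + 0 − 10 − 2) / 2 = 14 / 2 = 7.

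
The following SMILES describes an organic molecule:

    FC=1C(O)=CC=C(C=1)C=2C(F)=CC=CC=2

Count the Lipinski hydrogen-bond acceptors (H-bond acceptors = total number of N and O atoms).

1

N atoms: 0; O atoms: 1.
Lipinski HBA = 0 + 1 = 1.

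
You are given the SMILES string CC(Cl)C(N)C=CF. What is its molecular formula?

Walk through each heavy atom and fill implicit hydrogens from standard valence (C 4, N 3, O 2, S 2, halogen 1):
  atom 1: C, bond orders sum to 1 (valence 4) → 3 H
  atom 2: C, bond orders sum to 3 (valence 4) → 1 H
  atom 3: Cl (halogen, monovalent) → 0 H
  atom 4: C, bond orders sum to 3 (valence 4) → 1 H
  atom 5: N, bond orders sum to 1 (valence 3) → 2 H
  atom 6: C, bond orders sum to 3 (valence 4) → 1 H
  atom 7: C, bond orders sum to 3 (valence 4) → 1 H
  atom 8: F (halogen, monovalent) → 0 H
Totals → C:5, H:9, Cl:1, F:1, N:1.

C5H9ClFN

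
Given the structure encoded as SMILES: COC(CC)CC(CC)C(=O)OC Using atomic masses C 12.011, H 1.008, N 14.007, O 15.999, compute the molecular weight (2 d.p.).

188.27 g/mol

First, the molecular formula is C10H20O3 (counting implicit H from valence).
  C: 10 × 12.011 = 120.110
  H: 20 × 1.008 = 20.160
  O: 3 × 15.999 = 47.997
Sum: 10×12.011 + 20×1.008 + 3×15.999 = 188.267 → 188.27 g/mol.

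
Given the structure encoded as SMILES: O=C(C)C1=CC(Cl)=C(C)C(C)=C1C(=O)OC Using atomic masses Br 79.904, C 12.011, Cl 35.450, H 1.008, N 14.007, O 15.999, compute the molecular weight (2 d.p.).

240.68 g/mol

First, the molecular formula is C12H13ClO3 (counting implicit H from valence).
  C: 12 × 12.011 = 144.132
  Cl: 1 × 35.450 = 35.450
  H: 13 × 1.008 = 13.104
  O: 3 × 15.999 = 47.997
Sum: 12×12.011 + 1×35.450 + 13×1.008 + 3×15.999 = 240.683 → 240.68 g/mol.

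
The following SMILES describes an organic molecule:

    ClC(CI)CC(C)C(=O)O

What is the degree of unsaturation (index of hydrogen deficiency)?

1

Degree of unsaturation = (number of rings) + (number of π bonds).
Ring closures in the SMILES: 0.
π bonds: 1 double bond (each 1 DoU) → 1 DoU from unsaturation.
Total DoU = 0 + 1 = 1.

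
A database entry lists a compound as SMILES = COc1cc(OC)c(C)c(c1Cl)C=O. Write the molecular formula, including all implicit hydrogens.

C10H11ClO3

Walk through each heavy atom and fill implicit hydrogens from standard valence (C 4, N 3, O 2, S 2, halogen 1); for lowercase aromatic atoms, an aromatic c carries 1 H when it has two neighbours and 0 H with three, and aromatic n carries 0 H:
  atom 1: C, bond orders sum to 1 (valence 4) → 3 H
  atom 2: O, bond orders sum to 2 (valence 2) → 0 H
  atom 3: aromatic c, 3 neighbours → 0 H
  atom 4: aromatic c, 2 neighbours → 1 H
  atom 5: aromatic c, 3 neighbours → 0 H
  atom 6: O, bond orders sum to 2 (valence 2) → 0 H
  atom 7: C, bond orders sum to 1 (valence 4) → 3 H
  atom 8: aromatic c, 3 neighbours → 0 H
  atom 9: C, bond orders sum to 1 (valence 4) → 3 H
  atom 10: aromatic c, 3 neighbours → 0 H
  atom 11: aromatic c, 3 neighbours → 0 H
  atom 12: Cl (halogen, monovalent) → 0 H
  atom 13: C, bond orders sum to 3 (valence 4) → 1 H
  atom 14: O, bond orders sum to 2 (valence 2) → 0 H
Totals → C:10, H:11, Cl:1, O:3.
In Hill order: C10H11ClO3.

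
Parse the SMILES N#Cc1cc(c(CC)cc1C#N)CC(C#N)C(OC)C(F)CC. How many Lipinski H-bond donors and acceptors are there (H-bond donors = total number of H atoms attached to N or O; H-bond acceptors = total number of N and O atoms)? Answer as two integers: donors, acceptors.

0, 4

Donors: find every N or O and count the H atoms it carries.
  atom 1 (N): bond orders sum to 3 → 0 H
  atom 12 (N): bond orders sum to 3 → 0 H
  atom 16 (N): bond orders sum to 3 → 0 H
  atom 18 (O): bond orders sum to 2 → 0 H
Lipinski HBD = 0.
Acceptors: N atoms = 3, O atoms = 1 → HBA = 4.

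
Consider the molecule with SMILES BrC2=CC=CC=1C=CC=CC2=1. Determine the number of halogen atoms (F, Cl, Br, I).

Halogen atoms appear at heavy-atom position 1 (1×Br).
Halogen count: 1.

1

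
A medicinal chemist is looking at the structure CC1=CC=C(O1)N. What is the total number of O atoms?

1

Scan the SMILES for O atoms (remember two-letter symbols like Cl and Br are single atoms).
Oxygen count: 1.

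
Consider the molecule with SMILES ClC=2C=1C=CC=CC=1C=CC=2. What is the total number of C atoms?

Count every carbon token in the SMILES (each C, including those in ring-closure positions and inside branches).
Carbon count: 10.

10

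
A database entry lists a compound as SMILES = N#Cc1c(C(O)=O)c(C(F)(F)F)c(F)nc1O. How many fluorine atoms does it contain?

Scan the SMILES for F atoms (remember two-letter symbols like Cl and Br are single atoms).
Fluorine count: 4.

4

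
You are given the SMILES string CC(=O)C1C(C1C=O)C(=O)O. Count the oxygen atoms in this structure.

Scan the SMILES for O atoms (remember two-letter symbols like Cl and Br are single atoms).
Oxygen count: 4.

4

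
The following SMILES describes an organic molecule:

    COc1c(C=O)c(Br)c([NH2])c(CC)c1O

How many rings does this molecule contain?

In SMILES, each pair of matching ring-closure digits denotes one ring-closing bond; the number of such bonds equals the number of independent rings.
Ring-closure bonds here: 1.

1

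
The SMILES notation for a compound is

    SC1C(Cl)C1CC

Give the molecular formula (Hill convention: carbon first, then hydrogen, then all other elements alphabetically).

C5H9ClS

Walk through each heavy atom and fill implicit hydrogens from standard valence (C 4, N 3, O 2, S 2, halogen 1):
  atom 1: S, bond orders sum to 1 (valence 2) → 1 H
  atom 2: C, bond orders sum to 3 (valence 4) → 1 H
  atom 3: C, bond orders sum to 3 (valence 4) → 1 H
  atom 4: Cl (halogen, monovalent) → 0 H
  atom 5: C, bond orders sum to 3 (valence 4) → 1 H
  atom 6: C, bond orders sum to 2 (valence 4) → 2 H
  atom 7: C, bond orders sum to 1 (valence 4) → 3 H
Totals → C:5, H:9, Cl:1, S:1.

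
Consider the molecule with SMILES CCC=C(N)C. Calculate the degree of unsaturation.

Molecular formula: C5H11N.
DoU = (2C + 2 + N − H − X) / 2, where X is the halogen count and O/S are ignored.
    = (2·5 + 2 + 1 − 11 − 0) / 2 = 2 / 2 = 1.

1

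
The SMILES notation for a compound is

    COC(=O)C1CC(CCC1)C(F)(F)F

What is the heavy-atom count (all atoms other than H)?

Every atom symbol written in the SMILES (organic subset) is one heavy atom; implicit H are not written.
Heavy atoms by element → C:9, F:3, O:2.
Total: 14.

14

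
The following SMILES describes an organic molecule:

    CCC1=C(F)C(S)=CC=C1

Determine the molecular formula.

Walk through each heavy atom and fill implicit hydrogens from standard valence (C 4, N 3, O 2, S 2, halogen 1):
  atom 1: C, bond orders sum to 1 (valence 4) → 3 H
  atom 2: C, bond orders sum to 2 (valence 4) → 2 H
  atom 3: C, bond orders sum to 4 (valence 4) → 0 H
  atom 4: C, bond orders sum to 4 (valence 4) → 0 H
  atom 5: F (halogen, monovalent) → 0 H
  atom 6: C, bond orders sum to 4 (valence 4) → 0 H
  atom 7: S, bond orders sum to 1 (valence 2) → 1 H
  atom 8: C, bond orders sum to 3 (valence 4) → 1 H
  atom 9: C, bond orders sum to 3 (valence 4) → 1 H
  atom 10: C, bond orders sum to 3 (valence 4) → 1 H
Totals → C:8, H:9, F:1, S:1.

C8H9FS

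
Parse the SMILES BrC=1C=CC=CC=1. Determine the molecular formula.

C6H5Br

Walk through each heavy atom and fill implicit hydrogens from standard valence (C 4, N 3, O 2, S 2, halogen 1):
  atom 1: Br (halogen, monovalent) → 0 H
  atom 2: C, bond orders sum to 4 (valence 4) → 0 H
  atom 3: C, bond orders sum to 3 (valence 4) → 1 H
  atom 4: C, bond orders sum to 3 (valence 4) → 1 H
  atom 5: C, bond orders sum to 3 (valence 4) → 1 H
  atom 6: C, bond orders sum to 3 (valence 4) → 1 H
  atom 7: C, bond orders sum to 3 (valence 4) → 1 H
Totals → C:6, H:5, Br:1.
In Hill order: C6H5Br.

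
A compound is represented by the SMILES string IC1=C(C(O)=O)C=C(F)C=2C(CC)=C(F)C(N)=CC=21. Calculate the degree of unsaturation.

8

Molecular formula: C13H10F2INO2.
DoU = (2C + 2 + N − H − X) / 2, where X is the halogen count and O/S are ignored.
    = (2·13 + 2 + 1 − 10 − 3) / 2 = 16 / 2 = 8.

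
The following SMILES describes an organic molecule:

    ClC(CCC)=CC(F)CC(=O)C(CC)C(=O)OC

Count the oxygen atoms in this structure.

Scan the SMILES for O atoms (remember two-letter symbols like Cl and Br are single atoms).
Oxygen count: 3.

3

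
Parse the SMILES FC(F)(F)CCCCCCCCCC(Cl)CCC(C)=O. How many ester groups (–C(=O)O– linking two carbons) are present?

0

Scan the SMILES for the ester motif — none present.
Groups that are present: 1 ketone.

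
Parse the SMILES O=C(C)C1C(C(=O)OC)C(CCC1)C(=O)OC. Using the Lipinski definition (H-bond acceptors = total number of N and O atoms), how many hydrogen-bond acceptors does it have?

5

N atoms: 0; O atoms: 5.
Lipinski HBA = 0 + 5 = 5.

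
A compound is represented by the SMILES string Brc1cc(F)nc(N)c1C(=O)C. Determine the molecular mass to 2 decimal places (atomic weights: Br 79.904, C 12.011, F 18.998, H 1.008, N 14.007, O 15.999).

233.04 g/mol

First, the molecular formula is C7H6BrFN2O (counting implicit H from valence).
  Br: 1 × 79.904 = 79.904
  C: 7 × 12.011 = 84.077
  F: 1 × 18.998 = 18.998
  H: 6 × 1.008 = 6.048
  N: 2 × 14.007 = 28.014
  O: 1 × 15.999 = 15.999
Sum: 1×79.904 + 7×12.011 + 1×18.998 + 6×1.008 + 2×14.007 + 1×15.999 = 233.040 → 233.04 g/mol.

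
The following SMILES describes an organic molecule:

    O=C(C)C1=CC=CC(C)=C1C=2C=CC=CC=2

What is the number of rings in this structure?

In SMILES, each pair of matching ring-closure digits denotes one ring-closing bond; the number of such bonds equals the number of independent rings.
Ring-closure bonds here: 2.

2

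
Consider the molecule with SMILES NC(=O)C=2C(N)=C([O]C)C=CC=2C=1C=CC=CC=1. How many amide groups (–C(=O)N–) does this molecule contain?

1

The amide motif appears at heavy-atom position 2 in the SMILES.
Other groups present: 1 ether, 1 primary amine.
Amide count: 1.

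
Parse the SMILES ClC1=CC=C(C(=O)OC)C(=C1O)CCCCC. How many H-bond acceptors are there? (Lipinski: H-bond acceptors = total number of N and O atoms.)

N atoms: 0; O atoms: 3.
Lipinski HBA = 0 + 3 = 3.

3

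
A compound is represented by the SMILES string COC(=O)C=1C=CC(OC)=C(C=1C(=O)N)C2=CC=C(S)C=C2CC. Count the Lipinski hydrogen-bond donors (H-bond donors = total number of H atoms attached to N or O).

Donors: find every N or O and count the H atoms it carries.
  atom 2 (O): bond orders sum to 2 → 0 H
  atom 4 (O): bond orders sum to 2 → 0 H
  atom 9 (O): bond orders sum to 2 → 0 H
  atom 14 (O): bond orders sum to 2 → 0 H
  atom 15 (N): bond orders sum to 1 → 2 H
Lipinski HBD = 2.

2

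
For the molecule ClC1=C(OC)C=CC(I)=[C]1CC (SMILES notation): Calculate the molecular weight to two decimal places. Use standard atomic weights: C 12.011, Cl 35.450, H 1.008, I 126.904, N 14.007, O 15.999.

First, the molecular formula is C9H10ClIO (counting implicit H from valence).
  C: 9 × 12.011 = 108.099
  Cl: 1 × 35.450 = 35.450
  H: 10 × 1.008 = 10.080
  I: 1 × 126.904 = 126.904
  O: 1 × 15.999 = 15.999
Sum: 9×12.011 + 1×35.450 + 10×1.008 + 1×126.904 + 1×15.999 = 296.532 → 296.53 g/mol.

296.53 g/mol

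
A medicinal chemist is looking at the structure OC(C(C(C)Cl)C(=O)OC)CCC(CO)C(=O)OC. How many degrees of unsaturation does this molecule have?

2

Degree of unsaturation = (number of rings) + (number of π bonds).
Ring closures in the SMILES: 0.
π bonds: 2 double bonds (each 1 DoU) → 2 DoU from unsaturation.
Total DoU = 0 + 2 = 2.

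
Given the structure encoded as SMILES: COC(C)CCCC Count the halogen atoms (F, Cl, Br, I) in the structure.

Scan the SMILES for the halogen motif — none present.
Groups that are present: 1 ether.

0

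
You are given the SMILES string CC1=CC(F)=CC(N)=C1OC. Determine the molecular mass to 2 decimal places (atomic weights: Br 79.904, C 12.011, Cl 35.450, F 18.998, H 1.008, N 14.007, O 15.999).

First, the molecular formula is C8H10FNO (counting implicit H from valence).
  C: 8 × 12.011 = 96.088
  F: 1 × 18.998 = 18.998
  H: 10 × 1.008 = 10.080
  N: 1 × 14.007 = 14.007
  O: 1 × 15.999 = 15.999
Sum: 8×12.011 + 1×18.998 + 10×1.008 + 1×14.007 + 1×15.999 = 155.172 → 155.17 g/mol.

155.17 g/mol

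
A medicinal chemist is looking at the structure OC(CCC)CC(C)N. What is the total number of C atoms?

7

Count every carbon token in the SMILES (each C, including those in ring-closure positions and inside branches).
Carbon count: 7.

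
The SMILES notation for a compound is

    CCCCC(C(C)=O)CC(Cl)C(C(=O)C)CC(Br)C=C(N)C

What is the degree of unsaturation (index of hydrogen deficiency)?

3

Molecular formula: C17H29BrClNO2.
DoU = (2C + 2 + N − H − X) / 2, where X is the halogen count and O/S are ignored.
    = (2·17 + 2 + 1 − 29 − 2) / 2 = 6 / 2 = 3.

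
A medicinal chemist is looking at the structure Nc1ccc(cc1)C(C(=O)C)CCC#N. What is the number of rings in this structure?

In SMILES, each pair of matching ring-closure digits denotes one ring-closing bond; the number of such bonds equals the number of independent rings.
Ring-closure bonds here: 1.

1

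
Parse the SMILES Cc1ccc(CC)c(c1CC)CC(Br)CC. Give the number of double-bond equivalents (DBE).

Molecular formula: C15H23Br.
DoU = (2C + 2 + N − H − X) / 2, where X is the halogen count and O/S are ignored.
    = (2·15 + 2 + 0 − 23 − 1) / 2 = 8 / 2 = 4.

4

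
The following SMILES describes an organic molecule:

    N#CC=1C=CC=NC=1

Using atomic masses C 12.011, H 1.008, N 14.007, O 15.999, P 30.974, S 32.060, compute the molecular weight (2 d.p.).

104.11 g/mol

First, the molecular formula is C6H4N2 (counting implicit H from valence).
  C: 6 × 12.011 = 72.066
  H: 4 × 1.008 = 4.032
  N: 2 × 14.007 = 28.014
Sum: 6×12.011 + 4×1.008 + 2×14.007 = 104.112 → 104.11 g/mol.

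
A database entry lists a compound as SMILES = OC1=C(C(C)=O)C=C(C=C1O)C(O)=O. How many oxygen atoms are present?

Scan the SMILES for O atoms (remember two-letter symbols like Cl and Br are single atoms).
Oxygen count: 5.

5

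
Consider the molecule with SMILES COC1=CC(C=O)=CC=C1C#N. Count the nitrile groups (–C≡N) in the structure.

1

The nitrile motif appears at heavy-atom position 11 in the SMILES.
Other groups present: 1 aldehyde, 1 ether.
Nitrile count: 1.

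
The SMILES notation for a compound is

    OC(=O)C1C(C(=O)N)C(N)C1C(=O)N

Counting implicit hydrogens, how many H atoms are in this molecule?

11

Walk through each heavy atom and fill implicit hydrogens from standard valence (C 4, N 3, O 2, S 2, halogen 1):
  atom 1: O, bond orders sum to 1 (valence 2) → 1 H
  atom 2: C, bond orders sum to 4 (valence 4) → 0 H
  atom 3: O, bond orders sum to 2 (valence 2) → 0 H
  atom 4: C, bond orders sum to 3 (valence 4) → 1 H
  atom 5: C, bond orders sum to 3 (valence 4) → 1 H
  atom 6: C, bond orders sum to 4 (valence 4) → 0 H
  atom 7: O, bond orders sum to 2 (valence 2) → 0 H
  atom 8: N, bond orders sum to 1 (valence 3) → 2 H
  atom 9: C, bond orders sum to 3 (valence 4) → 1 H
  atom 10: N, bond orders sum to 1 (valence 3) → 2 H
  atom 11: C, bond orders sum to 3 (valence 4) → 1 H
  atom 12: C, bond orders sum to 4 (valence 4) → 0 H
  atom 13: O, bond orders sum to 2 (valence 2) → 0 H
  atom 14: N, bond orders sum to 1 (valence 3) → 2 H
Total hydrogens: 11.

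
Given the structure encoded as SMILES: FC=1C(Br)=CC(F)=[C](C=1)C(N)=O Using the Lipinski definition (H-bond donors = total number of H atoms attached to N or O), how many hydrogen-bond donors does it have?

2

Donors: find every N or O and count the H atoms it carries.
  atom 11 (N): bond orders sum to 1 → 2 H
  atom 12 (O): bond orders sum to 2 → 0 H
Lipinski HBD = 2.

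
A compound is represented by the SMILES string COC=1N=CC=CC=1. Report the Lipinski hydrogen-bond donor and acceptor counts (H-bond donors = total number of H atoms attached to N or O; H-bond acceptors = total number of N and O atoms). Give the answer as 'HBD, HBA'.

0, 2

Donors: find every N or O and count the H atoms it carries.
  atom 2 (O): bond orders sum to 2 → 0 H
  atom 4 (N): bond orders sum to 3 → 0 H
Lipinski HBD = 0.
Acceptors: N atoms = 1, O atoms = 1 → HBA = 2.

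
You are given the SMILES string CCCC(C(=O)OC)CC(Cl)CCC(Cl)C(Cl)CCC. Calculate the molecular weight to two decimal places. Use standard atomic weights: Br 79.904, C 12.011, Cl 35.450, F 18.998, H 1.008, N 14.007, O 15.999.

First, the molecular formula is C15H27Cl3O2 (counting implicit H from valence).
  C: 15 × 12.011 = 180.165
  Cl: 3 × 35.450 = 106.350
  H: 27 × 1.008 = 27.216
  O: 2 × 15.999 = 31.998
Sum: 15×12.011 + 3×35.450 + 27×1.008 + 2×15.999 = 345.729 → 345.73 g/mol.

345.73 g/mol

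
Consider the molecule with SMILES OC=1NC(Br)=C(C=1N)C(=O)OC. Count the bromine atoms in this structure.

Scan the SMILES for Br atoms (remember two-letter symbols like Cl and Br are single atoms).
Bromine count: 1.

1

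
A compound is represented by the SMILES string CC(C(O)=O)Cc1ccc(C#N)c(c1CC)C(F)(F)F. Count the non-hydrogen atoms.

Every atom symbol written in the SMILES (organic subset) is one heavy atom; implicit H are not written.
Heavy atoms by element → C:14, F:3, N:1, O:2.
Total: 20.

20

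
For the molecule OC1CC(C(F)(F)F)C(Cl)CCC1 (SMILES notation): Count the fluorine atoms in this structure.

Scan the SMILES for F atoms (remember two-letter symbols like Cl and Br are single atoms).
Fluorine count: 3.

3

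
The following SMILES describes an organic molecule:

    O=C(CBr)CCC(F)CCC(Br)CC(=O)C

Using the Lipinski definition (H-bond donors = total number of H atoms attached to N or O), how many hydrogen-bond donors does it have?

Donors: find every N or O and count the H atoms it carries.
  atom 1 (O): bond orders sum to 2 → 0 H
  atom 15 (O): bond orders sum to 2 → 0 H
Lipinski HBD = 0.

0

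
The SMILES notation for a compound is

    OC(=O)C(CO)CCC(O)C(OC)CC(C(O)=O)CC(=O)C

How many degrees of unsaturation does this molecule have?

3

Molecular formula: C14H24O8.
DoU = (2C + 2 + N − H − X) / 2, where X is the halogen count and O/S are ignored.
    = (2·14 + 2 + 0 − 24 − 0) / 2 = 6 / 2 = 3.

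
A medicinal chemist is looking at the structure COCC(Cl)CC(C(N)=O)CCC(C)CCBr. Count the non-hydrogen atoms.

Every atom symbol written in the SMILES (organic subset) is one heavy atom; implicit H are not written.
Heavy atoms by element → Br:1, C:12, Cl:1, N:1, O:2.
Total: 17.

17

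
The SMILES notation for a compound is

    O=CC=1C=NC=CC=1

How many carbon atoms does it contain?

Count every carbon token in the SMILES (each C, including those in ring-closure positions and inside branches).
Carbon count: 6.

6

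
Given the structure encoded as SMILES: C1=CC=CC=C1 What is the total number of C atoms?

6

Count every carbon token in the SMILES (each C, including those in ring-closure positions and inside branches).
Carbon count: 6.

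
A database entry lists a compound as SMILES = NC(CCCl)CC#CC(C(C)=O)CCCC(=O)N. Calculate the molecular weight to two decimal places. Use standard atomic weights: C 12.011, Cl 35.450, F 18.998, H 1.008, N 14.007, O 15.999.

272.77 g/mol

First, the molecular formula is C13H21ClN2O2 (counting implicit H from valence).
  C: 13 × 12.011 = 156.143
  Cl: 1 × 35.450 = 35.450
  H: 21 × 1.008 = 21.168
  N: 2 × 14.007 = 28.014
  O: 2 × 15.999 = 31.998
Sum: 13×12.011 + 1×35.450 + 21×1.008 + 2×14.007 + 2×15.999 = 272.773 → 272.77 g/mol.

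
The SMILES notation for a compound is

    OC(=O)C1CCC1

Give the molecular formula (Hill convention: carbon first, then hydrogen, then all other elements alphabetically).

Walk through each heavy atom and fill implicit hydrogens from standard valence (C 4, N 3, O 2, S 2, halogen 1):
  atom 1: O, bond orders sum to 1 (valence 2) → 1 H
  atom 2: C, bond orders sum to 4 (valence 4) → 0 H
  atom 3: O, bond orders sum to 2 (valence 2) → 0 H
  atom 4: C, bond orders sum to 3 (valence 4) → 1 H
  atom 5: C, bond orders sum to 2 (valence 4) → 2 H
  atom 6: C, bond orders sum to 2 (valence 4) → 2 H
  atom 7: C, bond orders sum to 2 (valence 4) → 2 H
Totals → C:5, H:8, O:2.
In Hill order: C5H8O2.

C5H8O2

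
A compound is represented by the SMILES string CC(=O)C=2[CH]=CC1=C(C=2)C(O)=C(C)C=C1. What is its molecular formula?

Walk through each heavy atom and fill implicit hydrogens from standard valence (C 4, N 3, O 2, S 2, halogen 1):
  atom 1: C, bond orders sum to 1 (valence 4) → 3 H
  atom 2: C, bond orders sum to 4 (valence 4) → 0 H
  atom 3: O, bond orders sum to 2 (valence 2) → 0 H
  atom 4: C, bond orders sum to 4 (valence 4) → 0 H
  atom 5: C with explicit H count 1
  atom 6: C, bond orders sum to 3 (valence 4) → 1 H
  atom 7: C, bond orders sum to 4 (valence 4) → 0 H
  atom 8: C, bond orders sum to 4 (valence 4) → 0 H
  atom 9: C, bond orders sum to 3 (valence 4) → 1 H
  atom 10: C, bond orders sum to 4 (valence 4) → 0 H
  atom 11: O, bond orders sum to 1 (valence 2) → 1 H
  atom 12: C, bond orders sum to 4 (valence 4) → 0 H
  atom 13: C, bond orders sum to 1 (valence 4) → 3 H
  atom 14: C, bond orders sum to 3 (valence 4) → 1 H
  atom 15: C, bond orders sum to 3 (valence 4) → 1 H
Totals → C:13, H:12, O:2.

C13H12O2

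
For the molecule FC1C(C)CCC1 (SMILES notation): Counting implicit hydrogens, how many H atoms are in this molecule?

Walk through each heavy atom and fill implicit hydrogens from standard valence (C 4, N 3, O 2, S 2, halogen 1):
  atom 1: F (halogen, monovalent) → 0 H
  atom 2: C, bond orders sum to 3 (valence 4) → 1 H
  atom 3: C, bond orders sum to 3 (valence 4) → 1 H
  atom 4: C, bond orders sum to 1 (valence 4) → 3 H
  atom 5: C, bond orders sum to 2 (valence 4) → 2 H
  atom 6: C, bond orders sum to 2 (valence 4) → 2 H
  atom 7: C, bond orders sum to 2 (valence 4) → 2 H
Total hydrogens: 11.

11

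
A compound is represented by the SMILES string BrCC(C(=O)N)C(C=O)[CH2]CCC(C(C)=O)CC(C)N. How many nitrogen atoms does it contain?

2

Scan the SMILES for N atoms (remember two-letter symbols like Cl and Br are single atoms).
Nitrogen count: 2.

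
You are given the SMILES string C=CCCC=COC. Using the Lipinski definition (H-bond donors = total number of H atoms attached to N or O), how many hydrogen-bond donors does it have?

0

Donors: find every N or O and count the H atoms it carries.
  atom 7 (O): bond orders sum to 2 → 0 H
Lipinski HBD = 0.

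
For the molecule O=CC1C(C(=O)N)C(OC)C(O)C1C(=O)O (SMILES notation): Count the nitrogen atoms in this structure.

1

Scan the SMILES for N atoms (remember two-letter symbols like Cl and Br are single atoms).
Nitrogen count: 1.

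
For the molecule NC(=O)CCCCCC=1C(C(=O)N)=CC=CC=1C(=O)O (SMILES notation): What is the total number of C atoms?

Count every carbon token in the SMILES (each C, including those in ring-closure positions and inside branches).
Carbon count: 14.

14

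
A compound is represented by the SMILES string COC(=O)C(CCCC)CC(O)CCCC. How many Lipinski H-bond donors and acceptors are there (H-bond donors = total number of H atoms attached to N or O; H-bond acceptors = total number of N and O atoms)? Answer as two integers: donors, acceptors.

Donors: find every N or O and count the H atoms it carries.
  atom 2 (O): bond orders sum to 2 → 0 H
  atom 4 (O): bond orders sum to 2 → 0 H
  atom 12 (O): bond orders sum to 1 → 1 H
Lipinski HBD = 1.
Acceptors: N atoms = 0, O atoms = 3 → HBA = 3.

1, 3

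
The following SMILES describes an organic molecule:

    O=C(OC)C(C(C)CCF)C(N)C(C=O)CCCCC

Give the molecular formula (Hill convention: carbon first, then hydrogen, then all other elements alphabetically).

C15H28FNO3

Walk through each heavy atom and fill implicit hydrogens from standard valence (C 4, N 3, O 2, S 2, halogen 1):
  atom 1: O, bond orders sum to 2 (valence 2) → 0 H
  atom 2: C, bond orders sum to 4 (valence 4) → 0 H
  atom 3: O, bond orders sum to 2 (valence 2) → 0 H
  atom 4: C, bond orders sum to 1 (valence 4) → 3 H
  atom 5: C, bond orders sum to 3 (valence 4) → 1 H
  atom 6: C, bond orders sum to 3 (valence 4) → 1 H
  atom 7: C, bond orders sum to 1 (valence 4) → 3 H
  atom 8: C, bond orders sum to 2 (valence 4) → 2 H
  atom 9: C, bond orders sum to 2 (valence 4) → 2 H
  atom 10: F (halogen, monovalent) → 0 H
  atom 11: C, bond orders sum to 3 (valence 4) → 1 H
  atom 12: N, bond orders sum to 1 (valence 3) → 2 H
  atom 13: C, bond orders sum to 3 (valence 4) → 1 H
  atom 14: C, bond orders sum to 3 (valence 4) → 1 H
  atom 15: O, bond orders sum to 2 (valence 2) → 0 H
  atom 16: C, bond orders sum to 2 (valence 4) → 2 H
  atom 17: C, bond orders sum to 2 (valence 4) → 2 H
  atom 18: C, bond orders sum to 2 (valence 4) → 2 H
  atom 19: C, bond orders sum to 2 (valence 4) → 2 H
  atom 20: C, bond orders sum to 1 (valence 4) → 3 H
Totals → C:15, H:28, F:1, N:1, O:3.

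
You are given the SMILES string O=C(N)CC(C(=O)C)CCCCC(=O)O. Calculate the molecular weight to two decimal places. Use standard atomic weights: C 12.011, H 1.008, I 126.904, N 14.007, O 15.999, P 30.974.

215.25 g/mol

First, the molecular formula is C10H17NO4 (counting implicit H from valence).
  C: 10 × 12.011 = 120.110
  H: 17 × 1.008 = 17.136
  N: 1 × 14.007 = 14.007
  O: 4 × 15.999 = 63.996
Sum: 10×12.011 + 17×1.008 + 1×14.007 + 4×15.999 = 215.249 → 215.25 g/mol.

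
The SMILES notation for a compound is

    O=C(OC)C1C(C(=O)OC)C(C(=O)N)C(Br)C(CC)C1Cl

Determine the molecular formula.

C13H19BrClNO5

Walk through each heavy atom and fill implicit hydrogens from standard valence (C 4, N 3, O 2, S 2, halogen 1):
  atom 1: O, bond orders sum to 2 (valence 2) → 0 H
  atom 2: C, bond orders sum to 4 (valence 4) → 0 H
  atom 3: O, bond orders sum to 2 (valence 2) → 0 H
  atom 4: C, bond orders sum to 1 (valence 4) → 3 H
  atom 5: C, bond orders sum to 3 (valence 4) → 1 H
  atom 6: C, bond orders sum to 3 (valence 4) → 1 H
  atom 7: C, bond orders sum to 4 (valence 4) → 0 H
  atom 8: O, bond orders sum to 2 (valence 2) → 0 H
  atom 9: O, bond orders sum to 2 (valence 2) → 0 H
  atom 10: C, bond orders sum to 1 (valence 4) → 3 H
  atom 11: C, bond orders sum to 3 (valence 4) → 1 H
  atom 12: C, bond orders sum to 4 (valence 4) → 0 H
  atom 13: O, bond orders sum to 2 (valence 2) → 0 H
  atom 14: N, bond orders sum to 1 (valence 3) → 2 H
  atom 15: C, bond orders sum to 3 (valence 4) → 1 H
  atom 16: Br (halogen, monovalent) → 0 H
  atom 17: C, bond orders sum to 3 (valence 4) → 1 H
  atom 18: C, bond orders sum to 2 (valence 4) → 2 H
  atom 19: C, bond orders sum to 1 (valence 4) → 3 H
  atom 20: C, bond orders sum to 3 (valence 4) → 1 H
  atom 21: Cl (halogen, monovalent) → 0 H
Totals → C:13, H:19, Br:1, Cl:1, N:1, O:5.
In Hill order: C13H19BrClNO5.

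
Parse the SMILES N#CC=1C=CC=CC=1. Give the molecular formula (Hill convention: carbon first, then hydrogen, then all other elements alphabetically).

C7H5N

Walk through each heavy atom and fill implicit hydrogens from standard valence (C 4, N 3, O 2, S 2, halogen 1):
  atom 1: N, bond orders sum to 3 (valence 3) → 0 H
  atom 2: C, bond orders sum to 4 (valence 4) → 0 H
  atom 3: C, bond orders sum to 4 (valence 4) → 0 H
  atom 4: C, bond orders sum to 3 (valence 4) → 1 H
  atom 5: C, bond orders sum to 3 (valence 4) → 1 H
  atom 6: C, bond orders sum to 3 (valence 4) → 1 H
  atom 7: C, bond orders sum to 3 (valence 4) → 1 H
  atom 8: C, bond orders sum to 3 (valence 4) → 1 H
Totals → C:7, H:5, N:1.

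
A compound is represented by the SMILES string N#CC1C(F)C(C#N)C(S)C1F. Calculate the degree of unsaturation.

5

Degree of unsaturation = (number of rings) + (number of π bonds).
Ring closures in the SMILES: 1.
π bonds: 2 triple bonds (each 2 DoU) → 4 DoU from unsaturation.
Total DoU = 1 + 4 = 5.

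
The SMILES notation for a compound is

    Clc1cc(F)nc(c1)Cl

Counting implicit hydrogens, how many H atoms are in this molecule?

2

Walk through each heavy atom and fill implicit hydrogens from standard valence (C 4, N 3, O 2, S 2, halogen 1); for lowercase aromatic atoms, an aromatic c carries 1 H when it has two neighbours and 0 H with three, and aromatic n carries 0 H:
  atom 1: Cl (halogen, monovalent) → 0 H
  atom 2: aromatic c, 3 neighbours → 0 H
  atom 3: aromatic c, 2 neighbours → 1 H
  atom 4: aromatic c, 3 neighbours → 0 H
  atom 5: F (halogen, monovalent) → 0 H
  atom 6: aromatic n, 2 neighbours → 0 H
  atom 7: aromatic c, 3 neighbours → 0 H
  atom 8: aromatic c, 2 neighbours → 1 H
  atom 9: Cl (halogen, monovalent) → 0 H
Total hydrogens: 2.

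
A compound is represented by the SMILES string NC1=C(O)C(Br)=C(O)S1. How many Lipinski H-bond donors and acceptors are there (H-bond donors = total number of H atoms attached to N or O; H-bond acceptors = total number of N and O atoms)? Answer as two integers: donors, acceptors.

Donors: find every N or O and count the H atoms it carries.
  atom 1 (N): bond orders sum to 1 → 2 H
  atom 4 (O): bond orders sum to 1 → 1 H
  atom 8 (O): bond orders sum to 1 → 1 H
Lipinski HBD = 4.
Acceptors: N atoms = 1, O atoms = 2 → HBA = 3.

4, 3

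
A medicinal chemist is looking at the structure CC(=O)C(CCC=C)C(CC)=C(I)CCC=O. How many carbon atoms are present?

14

Count every carbon token in the SMILES (each C, including those in ring-closure positions and inside branches).
Carbon count: 14.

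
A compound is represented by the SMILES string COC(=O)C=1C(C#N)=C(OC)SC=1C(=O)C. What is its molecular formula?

C10H9NO4S

Walk through each heavy atom and fill implicit hydrogens from standard valence (C 4, N 3, O 2, S 2, halogen 1):
  atom 1: C, bond orders sum to 1 (valence 4) → 3 H
  atom 2: O, bond orders sum to 2 (valence 2) → 0 H
  atom 3: C, bond orders sum to 4 (valence 4) → 0 H
  atom 4: O, bond orders sum to 2 (valence 2) → 0 H
  atom 5: C, bond orders sum to 4 (valence 4) → 0 H
  atom 6: C, bond orders sum to 4 (valence 4) → 0 H
  atom 7: C, bond orders sum to 4 (valence 4) → 0 H
  atom 8: N, bond orders sum to 3 (valence 3) → 0 H
  atom 9: C, bond orders sum to 4 (valence 4) → 0 H
  atom 10: O, bond orders sum to 2 (valence 2) → 0 H
  atom 11: C, bond orders sum to 1 (valence 4) → 3 H
  atom 12: S, bond orders sum to 2 (valence 2) → 0 H
  atom 13: C, bond orders sum to 4 (valence 4) → 0 H
  atom 14: C, bond orders sum to 4 (valence 4) → 0 H
  atom 15: O, bond orders sum to 2 (valence 2) → 0 H
  atom 16: C, bond orders sum to 1 (valence 4) → 3 H
Totals → C:10, H:9, N:1, O:4, S:1.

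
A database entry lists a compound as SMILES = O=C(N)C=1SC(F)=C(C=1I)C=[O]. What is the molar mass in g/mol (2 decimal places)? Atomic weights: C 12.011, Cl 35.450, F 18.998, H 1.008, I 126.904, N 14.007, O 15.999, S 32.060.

First, the molecular formula is C6H3FINO2S (counting implicit H from valence).
  C: 6 × 12.011 = 72.066
  F: 1 × 18.998 = 18.998
  H: 3 × 1.008 = 3.024
  I: 1 × 126.904 = 126.904
  N: 1 × 14.007 = 14.007
  O: 2 × 15.999 = 31.998
  S: 1 × 32.060 = 32.060
Sum: 6×12.011 + 1×18.998 + 3×1.008 + 1×126.904 + 1×14.007 + 2×15.999 + 1×32.060 = 299.057 → 299.06 g/mol.

299.06 g/mol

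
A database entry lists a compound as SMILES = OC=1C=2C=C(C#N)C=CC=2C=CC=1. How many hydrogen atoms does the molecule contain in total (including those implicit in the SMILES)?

Walk through each heavy atom and fill implicit hydrogens from standard valence (C 4, N 3, O 2, S 2, halogen 1):
  atom 1: O, bond orders sum to 1 (valence 2) → 1 H
  atom 2: C, bond orders sum to 4 (valence 4) → 0 H
  atom 3: C, bond orders sum to 4 (valence 4) → 0 H
  atom 4: C, bond orders sum to 3 (valence 4) → 1 H
  atom 5: C, bond orders sum to 4 (valence 4) → 0 H
  atom 6: C, bond orders sum to 4 (valence 4) → 0 H
  atom 7: N, bond orders sum to 3 (valence 3) → 0 H
  atom 8: C, bond orders sum to 3 (valence 4) → 1 H
  atom 9: C, bond orders sum to 3 (valence 4) → 1 H
  atom 10: C, bond orders sum to 4 (valence 4) → 0 H
  atom 11: C, bond orders sum to 3 (valence 4) → 1 H
  atom 12: C, bond orders sum to 3 (valence 4) → 1 H
  atom 13: C, bond orders sum to 3 (valence 4) → 1 H
Total hydrogens: 7.

7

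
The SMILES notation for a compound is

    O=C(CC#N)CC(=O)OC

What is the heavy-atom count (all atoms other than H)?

Every atom symbol written in the SMILES (organic subset) is one heavy atom; implicit H are not written.
Heavy atoms by element → C:6, N:1, O:3.
Total: 10.

10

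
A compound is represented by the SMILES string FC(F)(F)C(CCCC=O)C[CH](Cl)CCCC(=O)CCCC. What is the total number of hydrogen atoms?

26

Walk through each heavy atom and fill implicit hydrogens from standard valence (C 4, N 3, O 2, S 2, halogen 1):
  atom 1: F (halogen, monovalent) → 0 H
  atom 2: C, bond orders sum to 4 (valence 4) → 0 H
  atom 3: F (halogen, monovalent) → 0 H
  atom 4: F (halogen, monovalent) → 0 H
  atom 5: C, bond orders sum to 3 (valence 4) → 1 H
  atom 6: C, bond orders sum to 2 (valence 4) → 2 H
  atom 7: C, bond orders sum to 2 (valence 4) → 2 H
  atom 8: C, bond orders sum to 2 (valence 4) → 2 H
  atom 9: C, bond orders sum to 3 (valence 4) → 1 H
  atom 10: O, bond orders sum to 2 (valence 2) → 0 H
  atom 11: C, bond orders sum to 2 (valence 4) → 2 H
  atom 12: C with explicit H count 1
  atom 13: Cl (halogen, monovalent) → 0 H
  atom 14: C, bond orders sum to 2 (valence 4) → 2 H
  atom 15: C, bond orders sum to 2 (valence 4) → 2 H
  atom 16: C, bond orders sum to 2 (valence 4) → 2 H
  atom 17: C, bond orders sum to 4 (valence 4) → 0 H
  atom 18: O, bond orders sum to 2 (valence 2) → 0 H
  atom 19: C, bond orders sum to 2 (valence 4) → 2 H
  atom 20: C, bond orders sum to 2 (valence 4) → 2 H
  atom 21: C, bond orders sum to 2 (valence 4) → 2 H
  atom 22: C, bond orders sum to 1 (valence 4) → 3 H
Total hydrogens: 26.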